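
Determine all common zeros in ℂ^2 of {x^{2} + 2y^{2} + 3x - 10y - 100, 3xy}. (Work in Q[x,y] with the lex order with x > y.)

{(0, -5), (-3/2 + sqrt(409)/2, 0), (-sqrt(409)/2 - 3/2, 0), (0, 10)}

Compute a lex Gröbner basis by Buchberger's algorithm.
f_1 = x^{2} + 3x + 2y^{2} - 10y - 100, LT = x^{2}.
f_2 = 3xy, LT = xy.

S(f_1,f_2): lcm = x^{2}y. S = 3xy + 2y^{3} - 10y^{2} - 100y.
  reduce S modulo (f_1, f_2):
  remainder 2y^{3} - 10y^{2} - 100y ≠ 0; add h_3 = 2y^{3} - 10y^{2} - 100y to the basis.

The other S-polynomials (S(f_1,h_3), S(f_2,h_3)) all reduce to 0 modulo the current basis, so we have a Gröbner basis.
Inter-reduce: drop elements whose leading term is divisible by another's, tail-reduce, and make monic.
Reduced Gröbner basis: {x^{2} + 3x + 2y^{2} - 10y - 100, xy, y^{3} - 5y^{2} - 50y}.

A lex Gröbner basis eliminates variables successively. Here y^{3} - 5y^{2} - 50y depends only on y, with roots {-5, 0, 10}; lifting each root through the earlier basis elements recovers the full solutions.
  y = -5: the earlier basis elements become x^{2} + 3x = 0; -5x = 0, giving x = 0 — point (0, -5).
  y = 0: the earlier basis element becomes x^{2} + 3x - 100 = 0, giving x = -3/2 + sqrt(409)/2, -sqrt(409)/2 - 3/2 — points (-3/2 + sqrt(409)/2, 0), (-sqrt(409)/2 - 3/2, 0).
  y = 10: the earlier basis elements become x^{2} + 3x = 0; 10x = 0, giving x = 0 — point (0, 10).
Zero-dimensionality of the ideal guarantees finitely many solutions over ℂ.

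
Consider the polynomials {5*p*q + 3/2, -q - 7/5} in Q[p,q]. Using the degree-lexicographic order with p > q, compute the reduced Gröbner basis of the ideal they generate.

G = {p - 3/14, q + 7/5}

f_1 = 5*p*q + 3/2, LT = p*q.
f_2 = -q - 7/5, LT = q.

S(f_1,f_2): lcm = p*q. S = -7/5*p + 3/10.
  reduce S modulo (f_1, f_2):
  remainder -7/5*p + 3/10 ≠ 0; add g_3 = -7/5*p + 3/10 to the basis.

The other S-polynomials (S(f_1,g_3), S(f_2,g_3)) all reduce to 0 modulo the current basis, so we have a Gröbner basis.
Inter-reduce: drop elements whose leading term is divisible by another's, tail-reduce, and make monic.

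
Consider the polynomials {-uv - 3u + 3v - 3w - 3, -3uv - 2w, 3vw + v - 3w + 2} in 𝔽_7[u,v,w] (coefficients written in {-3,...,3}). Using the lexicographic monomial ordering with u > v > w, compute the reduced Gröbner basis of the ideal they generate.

G = {u - 3w² - w + 1, v - 3w² - w, w³ + 3w² - w + 1}

f_1 = -uv - 3u + 3v - 3w - 3, LT = uv.
f_2 = -3uv - 2w, LT = uv.
f_3 = 3vw + v - 3w + 2, LT = vw.

S(f_1,f_2): lcm = uv. S = 3u - 3v + 3.
  reduce S modulo (f_1, f_2, f_3):
  remainder 3u - 3v + 3 ≠ 0; add g_4 = 3u - 3v + 3 to the basis.

S(f_1,f_3): lcm = uvw. S = 2uv - 3uw - 3u - 3vw + 3w² + 3w.
  reduce S modulo (f_1, f_2, f_3, g_4):
  remainder -v + 3w² + w ≠ 0; add g_5 = -v + 3w² + w to the basis.

S(f_3,g_5): lcm = vw. S = -2v + 3w³ + w² - w + 3.
  reduce S modulo (f_1, f_2, f_3, g_4, g_5):
  remainder 3w³ + 2w² - 3w + 3 ≠ 0; add g_6 = 3w³ + 2w² - 3w + 3 to the basis.

The other S-polynomials (S(f_2,f_3), S(f_1,g_4), S(f_2,g_4), S(f_3,g_4), S(f_1,g_5), S(f_2,g_5), S(g_4,g_5), S(f_1,g_6), S(f_2,g_6), S(f_3,g_6), S(g_4,g_6), S(g_5,g_6)) all reduce to 0 modulo the current basis, so we have a Gröbner basis.
Inter-reduce: drop elements whose leading term is divisible by another's, tail-reduce, and make monic.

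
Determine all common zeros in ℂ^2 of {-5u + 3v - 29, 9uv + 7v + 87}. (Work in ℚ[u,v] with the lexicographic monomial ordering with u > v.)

Compute a lex Gröbner basis by Buchberger's algorithm.
f_1 = -5u + 3v - 29, LT = u.
f_2 = 9uv + 7v + 87, LT = uv.

S(f_1,f_2): lcm = uv. S = -⅗v² + 226/45v - 29/3.
  leading term v²: no divisor's leading term divides it; move -⅗v² to the remainder.
  leading term v: no divisor's leading term divides it; move 226/45v to the remainder.
  leading term 1: no divisor's leading term divides it; move -29/3 to the remainder.
  remainder -⅗v² + 226/45v - 29/3 ≠ 0; add h_3 = -⅗v² + 226/45v - 29/3 to the basis.

The other S-polynomials (S(f_1,h_3), S(f_2,h_3)) all reduce to 0 modulo the current basis, so we have a Gröbner basis.
Inter-reduce: drop elements whose leading term is divisible by another's, tail-reduce, and make monic.
Reduced Gröbner basis: {u - ⅗v + 29/5, v² - 226/27v + 145/9}.

From the last basis element, v² - 226/27v + 145/9 = 0, so v takes values in {3, 145/27}. Each choice, substituted upward through the basis, yields the corresponding point(s) of the solution set.
  v = 3: the earlier basis element becomes u + 4 = 0, giving u = -4 — point (-4, 3).
  v = 145/27: the earlier basis element becomes u + 116/45 = 0, giving u = -116/45 — point (-116/45, 145/27).
Each listed point satisfies every original equation (direct substitution).

{(-4, 3), (-116/45, 145/27)}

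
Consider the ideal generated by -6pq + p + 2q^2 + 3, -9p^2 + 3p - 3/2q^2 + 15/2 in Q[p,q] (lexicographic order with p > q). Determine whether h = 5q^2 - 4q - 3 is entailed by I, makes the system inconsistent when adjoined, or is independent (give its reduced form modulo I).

Adjoining 5q^2 - 4q - 3 makes the ideal the whole ring: the system is inconsistent.

First compute the reduced Gröbner basis of I by Buchberger's algorithm.
f_1 = -6pq + p + 2q^2 + 3, LT = pq.
f_2 = -9p^2 + 3p - 3/2q^2 + 15/2, LT = p^2.

S(f_1,f_2): lcm = p^2q. S = -1/6p^2 - 1/3pq^2 + 1/3pq - 1/2p - 1/6q^3 + 5/6q.
  leading term p^2: subtract (1/54)·f_2 from -1/6p^2 - 1/3pq^2 + 1/3pq - 1/2p - 1/6q^3 + 5/6q → -1/3pq^2 + 1/3pq - 5/9p - 1/6q^3 + 1/36q^2 + 5/6q - 5/36
  leading term pq^2: subtract (1/18q)·f_1 from -1/3pq^2 + 1/3pq - 5/9p - 1/6q^3 + 1/36q^2 + 5/6q - 5/36 → 5/18pq - 5/9p - 5/18q^3 + 1/36q^2 + 2/3q - 5/36
  leading term pq: subtract (-5/108)·f_1 from 5/18pq - 5/9p - 5/18q^3 + 1/36q^2 + 2/3q - 5/36 → -55/108p - 5/18q^3 + 13/108q^2 + 2/3q
  leading term p: no divisor's leading term divides it; move -55/108p to the remainder.
  leading term q^3: no divisor's leading term divides it; move -5/18q^3 to the remainder.
  leading term q^2: no divisor's leading term divides it; move 13/108q^2 to the remainder.
  leading term q: no divisor's leading term divides it; move 2/3q to the remainder.
  remainder -55/108p - 5/18q^3 + 13/108q^2 + 2/3q ≠ 0; add k_3 = -55/108p - 5/18q^3 + 13/108q^2 + 2/3q to the basis.

S(f_1,k_3): lcm = pq. S = -1/6p - 6/11q^4 + 13/55q^3 + 161/165q^2 - 1/2.
  leading term p: subtract (18/55)·k_3 from -1/6p - 6/11q^4 + 13/55q^3 + 161/165q^2 - 1/2 → -6/11q^4 + 18/55q^3 + 103/110q^2 - 12/55q - 1/2
  leading term q^4: no divisor's leading term divides it; move -6/11q^4 to the remainder.
  leading term q^3: no divisor's leading term divides it; move 18/55q^3 to the remainder.
  leading term q^2: no divisor's leading term divides it; move 103/110q^2 to the remainder.
  leading term q: no divisor's leading term divides it; move -12/55q to the remainder.
  leading term 1: no divisor's leading term divides it; move -1/2 to the remainder.
  remainder -6/11q^4 + 18/55q^3 + 103/110q^2 - 12/55q - 1/2 ≠ 0; add k_4 = -6/11q^4 + 18/55q^3 + 103/110q^2 - 12/55q - 1/2 to the basis.

The other S-polynomials (S(f_2,k_3), S(f_1,k_4), S(f_2,k_4), S(k_3,k_4)) all reduce to 0 modulo the current basis, so we have a Gröbner basis.
Inter-reduce: drop elements whose leading term is divisible by another's, tail-reduce, and make monic.
Reduced Gröbner basis: {p + 6/11q^3 - 13/55q^2 - 72/55q, q^4 - 3/5q^3 - 103/60q^2 + 2/5q + 11/12}.
Label its elements g_1 = p + 6/11q^3 - 13/55q^2 - 72/55q, g_2 = q^4 - 3/5q^3 - 103/60q^2 + 2/5q + 11/12.

Reduce h = 5q^2 - 4q - 3 modulo G:
  leading term q^2: no divisor's leading term divides it; move 5q^2 to the remainder.
  leading term q: no divisor's leading term divides it; move -4q to the remainder.
  leading term 1: no divisor's leading term divides it; move -3 to the remainder.
  normal form = 5q^2 - 4q - 3.
The normal form is nonzero, so h ∉ I. Since h minus its normal form lies in I, I + (h) = I + (r) where r = 5q^2 - 4q - 3; decide whether this ideal is the whole ring.
Run Buchberger on G together with r (pairs among the g_i already reduce to 0 since G is a Gröbner basis):
g_1 = p + 6/11q^3 - 13/55q^2 - 72/55q, LT = p.
g_2 = q^4 - 3/5q^3 - 103/60q^2 + 2/5q + 11/12, LT = q^4.
r = 5q^2 - 4q - 3, LT = q^2.

S(g_2,r): lcm = q^4. S = 1/5q^3 - 67/60q^2 + 2/5q + 11/12.
  leading term q^3: subtract (1/25q)·r from 1/5q^3 - 67/60q^2 + 2/5q + 11/12 → -287/300q^2 + 13/25q + 11/12
  leading term q^2: subtract (-287/1500)·r from -287/300q^2 + 13/25q + 11/12 → -92/375q + 257/750
  leading term q: no divisor's leading term divides it; move -92/375q to the remainder.
  leading term 1: no divisor's leading term divides it; move 257/750 to the remainder.
  remainder -92/375q + 257/750 ≠ 0; add m_4 = -92/375q + 257/750 to the basis.

S(g_2,m_4): lcm = q^4. S = 733/920q^3 - 103/60q^2 + 2/5q + 11/12.
  leading term q^3: subtract (733/4600q)·r from 733/920q^3 - 103/60q^2 + 2/5q + 11/12 → -7447/6900q^2 + 4039/4600q + 11/12
  leading term q^2: subtract (-7447/34500)·r from -7447/6900q^2 + 4039/4600q + 11/12 → 1009/69000q + 2321/8625
  leading term q: subtract (-1009/16928)·m_4 from 1009/69000q + 2321/8625 → 49011/169280
  leading term 1: no divisor's leading term divides it; move 49011/169280 to the remainder.
  remainder 49011/169280 ≠ 0; add m_5 = 49011/169280 to the basis.

The other S-polynomials (S(g_1,g_2), S(g_1,r), S(g_1,m_4), S(r,m_4), S(g_1,m_5), S(g_2,m_5), S(r,m_5), S(m_4,m_5)) all reduce to 0 modulo the current basis, so we have a Gröbner basis.
Inter-reduce: drop elements whose leading term is divisible by another's, tail-reduce, and make monic.
Reduced Gröbner basis: {1}.
The reduced Gröbner basis of I + (h) is {1}: the ideal is the whole ring, so the enlarged system has no common solution — adjoining h is inconsistent.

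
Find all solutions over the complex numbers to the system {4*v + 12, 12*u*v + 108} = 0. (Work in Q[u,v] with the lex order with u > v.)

Compute a lex Gröbner basis by Buchberger's algorithm.
f_1 = 4*v + 12, LT = v.
f_2 = 12*u*v + 108, LT = u*v.

S(f_1,f_2): lcm = u*v. S = 3*u - 9.
  leading term u: no divisor's leading term divides it; move 3*u to the remainder.
  leading term 1: no divisor's leading term divides it; move -9 to the remainder.
  remainder 3*u - 9 ≠ 0; add h_3 = 3*u - 9 to the basis.

S(f_1,h_3): leading monomials are coprime, so the S-polynomial reduces to 0 (Buchberger's first criterion).
S(f_2,h_3): lcm = u*v. S = 3*v + 9.
  leading term v: subtract (3/4)·f_1 from 3*v + 9 → 0
  remainder 0.

Every S-polynomial of the final basis reduces to 0, so we have a Gröbner basis.
Inter-reduce: drop elements whose leading term is divisible by another's, tail-reduce, and make monic.
Reduced Gröbner basis: {u - 3, v + 3}.

A lex Gröbner basis eliminates variables successively. Here v + 3 depends only on v, with roots {-3}; lifting each root through the earlier basis elements recovers the full solutions.
  v = -3: the earlier basis element becomes u - 3 = 0, giving u = 3 — point (3, -3).
This is the nonlinear analogue of row-reducing a linear system.

{(3, -3)}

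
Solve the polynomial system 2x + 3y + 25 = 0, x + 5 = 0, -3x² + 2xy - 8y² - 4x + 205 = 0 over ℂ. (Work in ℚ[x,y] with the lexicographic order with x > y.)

Compute a lex Gröbner basis by Buchberger's algorithm.
f_1 = 2x + 3y + 25, LT = x.
f_2 = x + 5, LT = x.
f_3 = -3x² + 2xy - 4x - 8y² + 205, LT = x².

S(f_1,f_2): lcm = x. S = 3/2y + 15/2.
  leading term y: no divisor's leading term divides it; move 3/2y to the remainder.
  leading term 1: no divisor's leading term divides it; move 15/2 to the remainder.
  remainder 3/2y + 15/2 ≠ 0; add h_4 = 3/2y + 15/2 to the basis.

The other S-polynomials (S(f_1,f_3), S(f_2,f_3), S(f_1,h_4), S(f_2,h_4), S(f_3,h_4)) all reduce to 0 modulo the current basis, so we have a Gröbner basis.
Inter-reduce: drop elements whose leading term is divisible by another's, tail-reduce, and make monic.
Reduced Gröbner basis: {x + 5, y + 5}.

The lex basis is triangular: the last element involves only y. Solving y + 5 = 0 gives y ∈ {-5}; substituting each value into the earlier elements determines the remaining variables.
  y = -5: the earlier basis element becomes x + 5 = 0, giving x = -5 — point (-5, -5).
Each listed point satisfies every original equation (direct substitution).
This is the nonlinear analogue of row-reducing a linear system.

{(-5, -5)}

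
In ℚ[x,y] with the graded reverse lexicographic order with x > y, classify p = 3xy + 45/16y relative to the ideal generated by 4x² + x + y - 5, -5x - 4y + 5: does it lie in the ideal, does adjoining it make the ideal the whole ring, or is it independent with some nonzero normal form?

3xy + 45/16y lies in I (it reduces to 0).

First compute the reduced Gröbner basis of I by Buchberger's algorithm.
f_1 = 4x² + x + y - 5, LT = x².
f_2 = -5x - 4y + 5, LT = x.

S(f_1,f_2): lcm = x². S = -⅘xy + 5/4x + ¼y - 5/4.
  reduce S modulo (f_1, f_2):
  remainder 16/25y² - 31/20y ≠ 0; add h_3 = 16/25y² - 31/20y to the basis.

The other S-polynomials (S(f_1,h_3), S(f_2,h_3)) all reduce to 0 modulo the current basis, so we have a Gröbner basis.
Inter-reduce: drop elements whose leading term is divisible by another's, tail-reduce, and make monic.
Reduced Gröbner basis: {y² - 155/64y, x + ⅘y - 1}.
Label its elements g_1 = y² - 155/64y, g_2 = x + ⅘y - 1.

Reduce p = 3xy + 45/16y modulo G:
  leading term xy: subtract (3y)·g_2 from 3xy + 45/16y → -12/5y² + 93/16y
  leading term y²: subtract (-12/5)·g_1 from -12/5y² + 93/16y → 0
  normal form = 0.
Since the normal form is 0, p ∈ I.

Ideal membership is decidable via reduction modulo a Gröbner basis.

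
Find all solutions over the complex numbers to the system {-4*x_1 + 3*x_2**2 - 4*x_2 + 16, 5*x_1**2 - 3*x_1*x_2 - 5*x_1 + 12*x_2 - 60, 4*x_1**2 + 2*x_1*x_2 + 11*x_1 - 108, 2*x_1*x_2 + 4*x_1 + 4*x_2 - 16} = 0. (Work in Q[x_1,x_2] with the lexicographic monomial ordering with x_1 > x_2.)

{(4, 0)}

Compute a lex Gröbner basis by Buchberger's algorithm.
f_1 = -4*x_1 + 3*x_2**2 - 4*x_2 + 16, LT = x_1.
f_2 = 5*x_1**2 - 3*x_1*x_2 - 5*x_1 + 12*x_2 - 60, LT = x_1**2.
f_3 = 4*x_1**2 + 2*x_1*x_2 + 11*x_1 - 108, LT = x_1**2.
f_4 = 2*x_1*x_2 + 4*x_1 + 4*x_2 - 16, LT = x_1*x_2.

S(f_1,f_2): lcm = x_1**2. S = -3/4*x_1*x_2**2 + 8/5*x_1*x_2 - 3*x_1 - 12/5*x_2 + 12.
  leading term x_1*x_2**2: subtract (3/16*x_2**2)·f_1 from -3/4*x_1*x_2**2 + 8/5*x_1*x_2 - 3*x_1 - 12/5*x_2 + 12 → 8/5*x_1*x_2 - 3*x_1 - 9/16*x_2**4 + 3/4*x_2**3 - 3*x_2**2 - 12/5*x_2 + 12
  leading term x_1*x_2: subtract (-2/5*x_2)·f_1 from 8/5*x_1*x_2 - 3*x_1 - 9/16*x_2**4 + 3/4*x_2**3 - 3*x_2**2 - 12/5*x_2 + 12 → -3*x_1 - 9/16*x_2**4 + 39/20*x_2**3 - 23/5*x_2**2 + 4*x_2 + 12
  leading term x_1: subtract (3/4)·f_1 from -3*x_1 - 9/16*x_2**4 + 39/20*x_2**3 - 23/5*x_2**2 + 4*x_2 + 12 → -9/16*x_2**4 + 39/20*x_2**3 - 137/20*x_2**2 + 7*x_2
  leading term x_2**4: no divisor's leading term divides it; move -9/16*x_2**4 to the remainder.
  leading term x_2**3: no divisor's leading term divides it; move 39/20*x_2**3 to the remainder.
  leading term x_2**2: no divisor's leading term divides it; move -137/20*x_2**2 to the remainder.
  leading term x_2: no divisor's leading term divides it; move 7*x_2 to the remainder.
  remainder -9/16*x_2**4 + 39/20*x_2**3 - 137/20*x_2**2 + 7*x_2 ≠ 0; add h_5 = -9/16*x_2**4 + 39/20*x_2**3 - 137/20*x_2**2 + 7*x_2 to the basis.

S(f_1,f_3): lcm = x_1**2. S = -3/4*x_1*x_2**2 + 1/2*x_1*x_2 - 27/4*x_1 + 27.
  leading term x_1*x_2**2: subtract (3/16*x_2**2)·f_1 from -3/4*x_1*x_2**2 + 1/2*x_1*x_2 - 27/4*x_1 + 27 → 1/2*x_1*x_2 - 27/4*x_1 - 9/16*x_2**4 + 3/4*x_2**3 - 3*x_2**2 + 27
  leading term x_1*x_2: subtract (-1/8*x_2)·f_1 from 1/2*x_1*x_2 - 27/4*x_1 - 9/16*x_2**4 + 3/4*x_2**3 - 3*x_2**2 + 27 → -27/4*x_1 - 9/16*x_2**4 + 9/8*x_2**3 - 7/2*x_2**2 + 2*x_2 + 27
  leading term x_1: subtract (27/16)·f_1 from -27/4*x_1 - 9/16*x_2**4 + 9/8*x_2**3 - 7/2*x_2**2 + 2*x_2 + 27 → -9/16*x_2**4 + 9/8*x_2**3 - 137/16*x_2**2 + 35/4*x_2
  leading term x_2**4: subtract (1)·h_5 from -9/16*x_2**4 + 9/8*x_2**3 - 137/16*x_2**2 + 35/4*x_2 → -33/40*x_2**3 - 137/80*x_2**2 + 7/4*x_2
  leading term x_2**3: no divisor's leading term divides it; move -33/40*x_2**3 to the remainder.
  leading term x_2**2: no divisor's leading term divides it; move -137/80*x_2**2 to the remainder.
  leading term x_2: no divisor's leading term divides it; move 7/4*x_2 to the remainder.
  remainder -33/40*x_2**3 - 137/80*x_2**2 + 7/4*x_2 ≠ 0; add h_6 = -33/40*x_2**3 - 137/80*x_2**2 + 7/4*x_2 to the basis.

S(f_1,f_4): lcm = x_1*x_2. S = -2*x_1 - 3/4*x_2**3 + x_2**2 - 6*x_2 + 8.
  leading term x_1: subtract (1/2)·f_1 from -2*x_1 - 3/4*x_2**3 + x_2**2 - 6*x_2 + 8 → -3/4*x_2**3 - 1/2*x_2**2 - 4*x_2
  leading term x_2**3: subtract (10/11)·h_6 from -3/4*x_2**3 - 1/2*x_2**2 - 4*x_2 → 93/88*x_2**2 - 123/22*x_2
  leading term x_2**2: no divisor's leading term divides it; move 93/88*x_2**2 to the remainder.
  leading term x_2: no divisor's leading term divides it; move -123/22*x_2 to the remainder.
  remainder 93/88*x_2**2 - 123/22*x_2 ≠ 0; add h_7 = 93/88*x_2**2 - 123/22*x_2 to the basis.

S(f_2,f_4): lcm = x_1**2*x_2. S = -2*x_1**2 - 3/5*x_1*x_2**2 - 3*x_1*x_2 + 8*x_1 + 12/5*x_2**2 - 12*x_2.
  leading term x_1**2: subtract (1/2*x_1)·f_1 from -2*x_1**2 - 3/5*x_1*x_2**2 - 3*x_1*x_2 + 8*x_1 + 12/5*x_2**2 - 12*x_2 → -21/10*x_1*x_2**2 - x_1*x_2 + 12/5*x_2**2 - 12*x_2
  leading term x_1*x_2**2: subtract (21/40*x_2**2)·f_1 from -21/10*x_1*x_2**2 - x_1*x_2 + 12/5*x_2**2 - 12*x_2 → -x_1*x_2 - 63/40*x_2**4 + 21/10*x_2**3 - 6*x_2**2 - 12*x_2
  leading term x_1*x_2: subtract (1/4*x_2)·f_1 from -x_1*x_2 - 63/40*x_2**4 + 21/10*x_2**3 - 6*x_2**2 - 12*x_2 → -63/40*x_2**4 + 27/20*x_2**3 - 5*x_2**2 - 16*x_2
  leading term x_2**4: subtract (14/5)·h_5 from -63/40*x_2**4 + 27/20*x_2**3 - 5*x_2**2 - 16*x_2 → -411/100*x_2**3 + 709/50*x_2**2 - 178/5*x_2
  leading term x_2**3: subtract (274/55)·h_6 from -411/100*x_2**3 + 709/50*x_2**2 - 178/5*x_2 → 9993/440*x_2**2 - 975/22*x_2
  leading term x_2**2: subtract (3331/155)·h_7 from 9993/440*x_2**2 - 975/22*x_2 → 11754/155*x_2
  leading term x_2: no divisor's leading term divides it; move 11754/155*x_2 to the remainder.
  remainder 11754/155*x_2 ≠ 0; add h_8 = 11754/155*x_2 to the basis.

The other S-polynomials (S(f_2,f_3), S(f_3,f_4), S(f_1,h_5), S(f_2,h_5), S(f_3,h_5), S(f_4,h_5), S(f_1,h_6), S(f_2,h_6), S(f_3,h_6), S(f_4,h_6), S(h_5,h_6), S(f_1,h_7), S(f_2,h_7), S(f_3,h_7), S(f_4,h_7), S(h_5,h_7), S(h_6,h_7), S(f_1,h_8), S(f_2,h_8), S(f_3,h_8), S(f_4,h_8), S(h_5,h_8), S(h_6,h_8), S(h_7,h_8)) all reduce to 0 modulo the current basis, so we have a Gröbner basis.
Inter-reduce: drop elements whose leading term is divisible by another's, tail-reduce, and make monic.
Reduced Gröbner basis: {x_1 - 4, x_2}.

The lex basis is triangular: the last element involves only x_2. Solving x_2 = 0 gives x_2 ∈ {0}; substituting each value into the earlier elements determines the remaining variables.
  x_2 = 0: the earlier basis element becomes x_1 - 4 = 0, giving x_1 = 4 — point (4, 0).
Check: every point annihilates each of the original generators.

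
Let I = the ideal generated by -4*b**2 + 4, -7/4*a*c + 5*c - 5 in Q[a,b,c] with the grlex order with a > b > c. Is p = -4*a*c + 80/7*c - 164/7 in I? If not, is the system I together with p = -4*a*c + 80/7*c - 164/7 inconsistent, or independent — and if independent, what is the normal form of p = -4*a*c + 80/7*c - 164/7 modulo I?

Adjoining -4*a*c + 80/7*c - 164/7 makes the ideal the whole ring: the system is inconsistent.

First compute the reduced Gröbner basis of I by Buchberger's algorithm.
f_1 = -4*b**2 + 4, LT = b**2.
f_2 = -7/4*a*c + 5*c - 5, LT = a*c.

The S-polynomials (S(f_1,f_2)) all reduce to 0 modulo the current basis, so we have a Gröbner basis.
Inter-reduce: drop elements whose leading term is divisible by another's, tail-reduce, and make monic.
Reduced Gröbner basis: {a*c - 20/7*c + 20/7, b**2 - 1}.
Label its elements g_1 = a*c - 20/7*c + 20/7, g_2 = b**2 - 1.

Reduce p = -4*a*c + 80/7*c - 164/7 modulo G:
  leading term a*c: subtract (-4)·g_1 from -4*a*c + 80/7*c - 164/7 → -12
  leading term 1: no divisor's leading term divides it; move -12 to the remainder.
  normal form = -12.
The normal form is nonzero, so p ∉ I. Since p minus its normal form lies in I, I + (p) = I + (r) where r = -12; decide whether this ideal is the whole ring.
Here r = -12 is a nonzero constant, hence a unit: 1 ∈ I + (p), the Gröbner basis of I + (p) is {1}, and the enlarged system has no common solution — adjoining p is inconsistent.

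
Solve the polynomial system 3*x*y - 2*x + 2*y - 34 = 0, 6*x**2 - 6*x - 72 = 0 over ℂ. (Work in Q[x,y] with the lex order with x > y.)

Compute a lex Gröbner basis by Buchberger's algorithm.
f_1 = 3*x*y - 2*x + 2*y - 34, LT = x*y.
f_2 = 6*x**2 - 6*x - 72, LT = x**2.

S(f_1,f_2): lcm = x**2*y. S = -2/3*x**2 + 5/3*x*y - 34/3*x + 12*y.
  leading term x**2: subtract (-1/9)·f_2 from -2/3*x**2 + 5/3*x*y - 34/3*x + 12*y → 5/3*x*y - 12*x + 12*y - 8
  leading term x*y: subtract (5/9)·f_1 from 5/3*x*y - 12*x + 12*y - 8 → -98/9*x + 98/9*y + 98/9
  leading term x: no divisor's leading term divides it; move -98/9*x to the remainder.
  leading term y: no divisor's leading term divides it; move 98/9*y to the remainder.
  leading term 1: no divisor's leading term divides it; move 98/9 to the remainder.
  remainder -98/9*x + 98/9*y + 98/9 ≠ 0; add h_3 = -98/9*x + 98/9*y + 98/9 to the basis.

S(f_1,h_3): lcm = x*y. S = -2/3*x + y**2 + 5/3*y - 34/3.
  leading term x: subtract (3/49)·h_3 from -2/3*x + y**2 + 5/3*y - 34/3 → y**2 + y - 12
  leading term y**2: no divisor's leading term divides it; move y**2 to the remainder.
  leading term y: no divisor's leading term divides it; move y to the remainder.
  leading term 1: no divisor's leading term divides it; move -12 to the remainder.
  remainder y**2 + y - 12 ≠ 0; add h_4 = y**2 + y - 12 to the basis.

S(f_2,h_3): lcm = x**2. S = x*y - 12.
  leading term x*y: subtract (1/3)·f_1 from x*y - 12 → 2/3*x - 2/3*y - 2/3
  leading term x: subtract (-3/49)·h_3 from 2/3*x - 2/3*y - 2/3 → 0
  remainder 0.

S(f_1,h_4): lcm = x*y**2. S = -5/3*x*y + 12*x + 2/3*y**2 - 34/3*y.
  leading term x*y: subtract (-5/9)·f_1 from -5/3*x*y + 12*x + 2/3*y**2 - 34/3*y → 98/9*x + 2/3*y**2 - 92/9*y - 170/9
  leading term x: subtract (-1)·h_3 from 98/9*x + 2/3*y**2 - 92/9*y - 170/9 → 2/3*y**2 + 2/3*y - 8
  leading term y**2: subtract (2/3)·h_4 from 2/3*y**2 + 2/3*y - 8 → 0
  remainder 0.

S(f_2,h_4): leading monomials are coprime, so the S-polynomial reduces to 0 (Buchberger's first criterion).
S(h_3,h_4): leading monomials are coprime, so the S-polynomial reduces to 0 (Buchberger's first criterion).
Every S-polynomial of the final basis reduces to 0, so we have a Gröbner basis.
Inter-reduce: drop elements whose leading term is divisible by another's, tail-reduce, and make monic.
Reduced Gröbner basis: {x - y - 1, y**2 + y - 12}.

A lex Gröbner basis eliminates variables successively. Here y**2 + y - 12 depends only on y, with roots {-4, 3}; lifting each root through the earlier basis elements recovers the full solutions.
  y = -4: the earlier basis element becomes x + 3 = 0, giving x = -3 — point (-3, -4).
  y = 3: the earlier basis element becomes x - 4 = 0, giving x = 4 — point (4, 3).

{(-3, -4), (4, 3)}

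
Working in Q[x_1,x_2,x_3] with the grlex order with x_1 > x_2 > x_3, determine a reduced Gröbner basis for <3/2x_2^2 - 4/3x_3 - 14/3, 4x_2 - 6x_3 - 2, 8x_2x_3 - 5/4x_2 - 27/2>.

f_1 = 3/2x_2^2 - 4/3x_3 - 14/3, LT = x_2^2.
f_2 = 4x_2 - 6x_3 - 2, LT = x_2.
f_3 = 8x_2x_3 - 5/4x_2 - 27/2, LT = x_2x_3.

S(f_1,f_2): lcm = x_2^2. S = 3/2x_2x_3 + 1/2x_2 - 8/9x_3 - 28/9.
  reduce S modulo (f_1, f_2, f_3):
  remainder 9/4x_3^2 + 11/18x_3 - 103/36 ≠ 0; add g_4 = 9/4x_3^2 + 11/18x_3 - 103/36 to the basis.

S(f_1,f_3): lcm = x_2^2x_3. S = 5/32x_2^2 - 8/9x_3^2 + 27/16x_2 - 28/9x_3.
  reduce S modulo (f_1, f_2, f_3, g_4):
  remainder -4655/23328x_3 + 4655/23328 ≠ 0; add g_5 = -4655/23328x_3 + 4655/23328 to the basis.

The other S-polynomials (S(f_2,f_3), S(f_1,g_4), S(f_2,g_4), S(f_3,g_4), S(f_1,g_5), S(f_2,g_5), S(f_3,g_5), S(g_4,g_5)) all reduce to 0 modulo the current basis, so we have a Gröbner basis.
Inter-reduce: drop elements whose leading term is divisible by another's, tail-reduce, and make monic.

G = {x_2 - 2, x_3 - 1}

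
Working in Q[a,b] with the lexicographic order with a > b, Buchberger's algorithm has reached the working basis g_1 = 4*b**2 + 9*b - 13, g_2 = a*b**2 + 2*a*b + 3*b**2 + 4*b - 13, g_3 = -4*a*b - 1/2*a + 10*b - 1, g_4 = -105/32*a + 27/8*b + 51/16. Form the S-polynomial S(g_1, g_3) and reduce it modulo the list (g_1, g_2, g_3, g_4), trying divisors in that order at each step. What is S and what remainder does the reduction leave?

lcm(LM(g_1), LM(g_3)) = a*b**2.
S = (lcm/LT(g_1))·g_1 − (lcm/LT(g_3))·g_3 = 17/8*a*b - 13/4*a + 5/2*b**2 - 1/4*b.
Reduce S modulo (g_1, g_2, g_3, g_4) in that order:
  leading term a*b: subtract (-17/32)·g_3 from 17/8*a*b - 13/4*a + 5/2*b**2 - 1/4*b → -225/64*a + 5/2*b**2 + 81/16*b - 17/32
  leading term a: subtract (15/14)·g_4 from -225/64*a + 5/2*b**2 + 81/16*b - 17/32 → 5/2*b**2 + 81/56*b - 221/56
  leading term b**2: subtract (5/8)·g_1 from 5/2*b**2 + 81/56*b - 221/56 → -117/28*b + 117/28
  leading term b: no divisor's leading term divides it; move -117/28*b to the remainder.
  leading term 1: no divisor's leading term divides it; move 117/28 to the remainder.
The remainder -117/28*b + 117/28 is nonzero, so it would be added as the next basis element.

S(g_1, g_3) = 17/8*a*b - 13/4*a + 5/2*b**2 - 1/4*b; remainder on division = -117/28*b + 117/28.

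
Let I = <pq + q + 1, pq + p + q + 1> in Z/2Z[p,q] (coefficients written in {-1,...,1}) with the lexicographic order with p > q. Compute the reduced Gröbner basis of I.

f_1 = pq + q + 1, LT = pq.
f_2 = pq + p + q + 1, LT = pq.

S(f_1,f_2): lcm = pq. S = p.
  leading term p: no divisor's leading term divides it; move p to the remainder.
  remainder p ≠ 0; add g_3 = p to the basis.

S(f_1,g_3): lcm = pq. S = q + 1.
  leading term q: no divisor's leading term divides it; move q to the remainder.
  leading term 1: no divisor's leading term divides it; move 1 to the remainder.
  remainder q + 1 ≠ 0; add g_4 = q + 1 to the basis.

S(f_2,g_3): lcm = pq. S = p + q + 1.
  leading term p: subtract (1)·g_3 from p + q + 1 → q + 1
  leading term q: subtract (1)·g_4 from q + 1 → 0
  remainder 0.

S(f_1,g_4): lcm = pq. S = p + q + 1.
  leading term p: subtract (1)·g_3 from p + q + 1 → q + 1
  leading term q: subtract (1)·g_4 from q + 1 → 0
  remainder 0.

S(f_2,g_4): lcm = pq. S = q + 1.
  leading term q: subtract (1)·g_4 from q + 1 → 0
  remainder 0.

S(g_3,g_4): leading monomials are coprime, so the S-polynomial reduces to 0 (Buchberger's first criterion).
Every S-polynomial of the final basis reduces to 0, so we have a Gröbner basis.
Inter-reduce: drop elements whose leading term is divisible by another's, tail-reduce, and make monic.

G = {p, q + 1}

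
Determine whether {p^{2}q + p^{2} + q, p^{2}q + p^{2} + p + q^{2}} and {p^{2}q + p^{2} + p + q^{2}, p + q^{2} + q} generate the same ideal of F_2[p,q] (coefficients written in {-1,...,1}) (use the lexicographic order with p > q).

Yes, the ideals are equal.

Equality of ideals is decidable: compute both reduced Gröbner bases (unique for the ordering) and check whether they agree.
Buchberger on the first generating set:
f_1 = p^{2}q + p^{2} + q, LT = p^{2}q.
f_2 = p^{2}q + p^{2} + p + q^{2}, LT = p^{2}q.

S(f_1,f_2): lcm = p^{2}q. S = p + q^{2} + q.
  leading term p: no divisor's leading term divides it; move p to the remainder.
  leading term q^{2}: no divisor's leading term divides it; move q^{2} to the remainder.
  leading term q: no divisor's leading term divides it; move q to the remainder.
  remainder p + q^{2} + q ≠ 0; add g_3 = p + q^{2} + q to the basis.

S(f_1,g_3): lcm = p^{2}q. S = p^{2} + pq^{3} + pq^{2} + q.
  leading term p^{2}: subtract (p)·g_3 from p^{2} + pq^{3} + pq^{2} + q → pq^{3} + pq + q
  leading term pq^{3}: subtract (q^{3})·g_3 from pq^{3} + pq + q → pq + q^{5} + q^{4} + q
  leading term pq: subtract (q)·g_3 from pq + q^{5} + q^{4} + q → q^{5} + q^{4} + q^{3} + q^{2} + q
  leading term q^{5}: no divisor's leading term divides it; move q^{5} to the remainder.
  leading term q^{4}: no divisor's leading term divides it; move q^{4} to the remainder.
  leading term q^{3}: no divisor's leading term divides it; move q^{3} to the remainder.
  leading term q^{2}: no divisor's leading term divides it; move q^{2} to the remainder.
  leading term q: no divisor's leading term divides it; move q to the remainder.
  remainder q^{5} + q^{4} + q^{3} + q^{2} + q ≠ 0; add g_4 = q^{5} + q^{4} + q^{3} + q^{2} + q to the basis.

S(f_2,g_3): lcm = p^{2}q. S = p^{2} + pq^{3} + pq^{2} + p + q^{2}.
  leading term p^{2}: subtract (p)·g_3 from p^{2} + pq^{3} + pq^{2} + p + q^{2} → pq^{3} + pq + p + q^{2}
  leading term pq^{3}: subtract (q^{3})·g_3 from pq^{3} + pq + p + q^{2} → pq + p + q^{5} + q^{4} + q^{2}
  leading term pq: subtract (q)·g_3 from pq + p + q^{5} + q^{4} + q^{2} → p + q^{5} + q^{4} + q^{3}
  leading term p: subtract (1)·g_3 from p + q^{5} + q^{4} + q^{3} → q^{5} + q^{4} + q^{3} + q^{2} + q
  leading term q^{5}: subtract (1)·g_4 from q^{5} + q^{4} + q^{3} + q^{2} + q → 0
  remainder 0.

S(f_1,g_4): lcm = p^{2}q^{5}. S = p^{2}q^{3} + p^{2}q^{2} + p^{2}q + q^{5}.
  leading term p^{2}q^{3}: subtract (q^{2})·f_1 from p^{2}q^{3} + p^{2}q^{2} + p^{2}q + q^{5} → p^{2}q + q^{5} + q^{3}
  leading term p^{2}q: subtract (1)·f_1 from p^{2}q + q^{5} + q^{3} → p^{2} + q^{5} + q^{3} + q
  leading term p^{2}: subtract (p)·g_3 from p^{2} + q^{5} + q^{3} + q → pq^{2} + pq + q^{5} + q^{3} + q
  leading term pq^{2}: subtract (q^{2})·g_3 from pq^{2} + pq + q^{5} + q^{3} + q → pq + q^{5} + q^{4} + q
  leading term pq: subtract (q)·g_3 from pq + q^{5} + q^{4} + q → q^{5} + q^{4} + q^{3} + q^{2} + q
  leading term q^{5}: subtract (1)·g_4 from q^{5} + q^{4} + q^{3} + q^{2} + q → 0
  remainder 0.

S(f_2,g_4): lcm = p^{2}q^{5}. S = p^{2}q^{3} + p^{2}q^{2} + p^{2}q + pq^{4} + q^{6}.
  leading term p^{2}q^{3}: subtract (q^{2})·f_1 from p^{2}q^{3} + p^{2}q^{2} + p^{2}q + pq^{4} + q^{6} → p^{2}q + pq^{4} + q^{6} + q^{3}
  leading term p^{2}q: subtract (1)·f_1 from p^{2}q + pq^{4} + q^{6} + q^{3} → p^{2} + pq^{4} + q^{6} + q^{3} + q
  leading term p^{2}: subtract (p)·g_3 from p^{2} + pq^{4} + q^{6} + q^{3} + q → pq^{4} + pq^{2} + pq + q^{6} + q^{3} + q
  leading term pq^{4}: subtract (q^{4})·g_3 from pq^{4} + pq^{2} + pq + q^{6} + q^{3} + q → pq^{2} + pq + q^{5} + q^{3} + q
  leading term pq^{2}: subtract (q^{2})·g_3 from pq^{2} + pq + q^{5} + q^{3} + q → pq + q^{5} + q^{4} + q
  leading term pq: subtract (q)·g_3 from pq + q^{5} + q^{4} + q → q^{5} + q^{4} + q^{3} + q^{2} + q
  leading term q^{5}: subtract (1)·g_4 from q^{5} + q^{4} + q^{3} + q^{2} + q → 0
  remainder 0.

S(g_3,g_4): leading monomials are coprime, so the S-polynomial reduces to 0 (Buchberger's first criterion).
Every S-polynomial of the final basis reduces to 0, so we have a Gröbner basis.
Inter-reduce: drop elements whose leading term is divisible by another's, tail-reduce, and make monic.
Reduced Gröbner basis: {p + q^{2} + q, q^{5} + q^{4} + q^{3} + q^{2} + q}.

Buchberger on the second generating set:
h_1 = p^{2}q + p^{2} + p + q^{2}, LT = p^{2}q.
h_2 = p + q^{2} + q, LT = p.

S(h_1,h_2): lcm = p^{2}q. S = p^{2} + pq^{3} + pq^{2} + p + q^{2}.
  leading term p^{2}: subtract (p)·h_2 from p^{2} + pq^{3} + pq^{2} + p + q^{2} → pq^{3} + pq + p + q^{2}
  leading term pq^{3}: subtract (q^{3})·h_2 from pq^{3} + pq + p + q^{2} → pq + p + q^{5} + q^{4} + q^{2}
  leading term pq: subtract (q)·h_2 from pq + p + q^{5} + q^{4} + q^{2} → p + q^{5} + q^{4} + q^{3}
  leading term p: subtract (1)·h_2 from p + q^{5} + q^{4} + q^{3} → q^{5} + q^{4} + q^{3} + q^{2} + q
  leading term q^{5}: no divisor's leading term divides it; move q^{5} to the remainder.
  leading term q^{4}: no divisor's leading term divides it; move q^{4} to the remainder.
  leading term q^{3}: no divisor's leading term divides it; move q^{3} to the remainder.
  leading term q^{2}: no divisor's leading term divides it; move q^{2} to the remainder.
  leading term q: no divisor's leading term divides it; move q to the remainder.
  remainder q^{5} + q^{4} + q^{3} + q^{2} + q ≠ 0; add k_3 = q^{5} + q^{4} + q^{3} + q^{2} + q to the basis.

S(h_1,k_3): lcm = p^{2}q^{5}. S = p^{2}q^{3} + p^{2}q^{2} + p^{2}q + pq^{4} + q^{6}.
  leading term p^{2}q^{3}: subtract (q^{2})·h_1 from p^{2}q^{3} + p^{2}q^{2} + p^{2}q + pq^{4} + q^{6} → p^{2}q + pq^{4} + pq^{2} + q^{6} + q^{4}
  leading term p^{2}q: subtract (1)·h_1 from p^{2}q + pq^{4} + pq^{2} + q^{6} + q^{4} → p^{2} + pq^{4} + pq^{2} + p + q^{6} + q^{4} + q^{2}
  leading term p^{2}: subtract (p)·h_2 from p^{2} + pq^{4} + pq^{2} + p + q^{6} + q^{4} + q^{2} → pq^{4} + pq + p + q^{6} + q^{4} + q^{2}
  leading term pq^{4}: subtract (q^{4})·h_2 from pq^{4} + pq + p + q^{6} + q^{4} + q^{2} → pq + p + q^{5} + q^{4} + q^{2}
  leading term pq: subtract (q)·h_2 from pq + p + q^{5} + q^{4} + q^{2} → p + q^{5} + q^{4} + q^{3}
  leading term p: subtract (1)·h_2 from p + q^{5} + q^{4} + q^{3} → q^{5} + q^{4} + q^{3} + q^{2} + q
  leading term q^{5}: subtract (1)·k_3 from q^{5} + q^{4} + q^{3} + q^{2} + q → 0
  remainder 0.

S(h_2,k_3): leading monomials are coprime, so the S-polynomial reduces to 0 (Buchberger's first criterion).
Every S-polynomial of the final basis reduces to 0, so we have a Gröbner basis.
Inter-reduce: drop elements whose leading term is divisible by another's, tail-reduce, and make monic.
Reduced Gröbner basis: {p + q^{2} + q, q^{5} + q^{4} + q^{3} + q^{2} + q}.

These coincide, so the ideals are equal.
The choice of monomial ordering does not affect the verdict — as long as both bases are computed under the same ordering, their equality decides ideal equality.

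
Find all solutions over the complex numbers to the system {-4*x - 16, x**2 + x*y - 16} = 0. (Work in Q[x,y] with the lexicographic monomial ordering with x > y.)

Compute a lex Gröbner basis by Buchberger's algorithm.
f_1 = -4*x - 16, LT = x.
f_2 = x**2 + x*y - 16, LT = x**2.

S(f_1,f_2): lcm = x**2. S = -x*y + 4*x + 16.
  reduce S modulo (f_1, f_2):
  remainder 4*y ≠ 0; add h_3 = 4*y to the basis.

The other S-polynomials (S(f_1,h_3), S(f_2,h_3)) all reduce to 0 modulo the current basis, so we have a Gröbner basis.
Inter-reduce: drop elements whose leading term is divisible by another's, tail-reduce, and make monic.
Reduced Gröbner basis: {x + 4, y}.

Elimination: the polynomial y lies in the elimination ideal for y, so y ∈ {0}. For each such y, the remaining basis elements (now univariate) give the rest of the solution.
  y = 0: the earlier basis element becomes x + 4 = 0, giving x = -4 — point (-4, 0).

{(-4, 0)}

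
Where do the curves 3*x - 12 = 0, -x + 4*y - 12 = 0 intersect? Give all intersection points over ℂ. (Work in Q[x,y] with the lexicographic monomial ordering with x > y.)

Compute a lex Gröbner basis by Buchberger's algorithm.
f_1 = 3*x - 12, LT = x.
f_2 = -x + 4*y - 12, LT = x.

S(f_1,f_2): lcm = x. S = 4*y - 16.
  leading term y: no divisor's leading term divides it; move 4*y to the remainder.
  leading term 1: no divisor's leading term divides it; move -16 to the remainder.
  remainder 4*y - 16 ≠ 0; add h_3 = 4*y - 16 to the basis.

S(f_1,h_3): leading monomials are coprime, so the S-polynomial reduces to 0 (Buchberger's first criterion).
S(f_2,h_3): leading monomials are coprime, so the S-polynomial reduces to 0 (Buchberger's first criterion).
Every S-polynomial of the final basis reduces to 0, so we have a Gröbner basis.
Inter-reduce: drop elements whose leading term is divisible by another's, tail-reduce, and make monic.
Reduced Gröbner basis: {x - 4, y - 4}.

Since the basis is lex-ordered, y - 4 is univariate in y. Its roots are {4}. Back-substituting each root into the other basis elements fixes the other coordinates.
  y = 4: the earlier basis element becomes x - 4 = 0, giving x = 4 — point (4, 4).
Each listed point satisfies every original equation (direct substitution).

{(4, 4)}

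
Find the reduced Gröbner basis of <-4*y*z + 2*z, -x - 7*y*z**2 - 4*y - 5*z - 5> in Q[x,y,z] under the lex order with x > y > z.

f_1 = -4*y*z + 2*z, LT = y*z.
f_2 = -x - 7*y*z**2 - 4*y - 5*z - 5, LT = x.

The S-polynomials (S(f_1,f_2)) all reduce to 0 modulo the current basis, so we have a Gröbner basis.

G = {x + 4*y + 7/2*z**2 + 5*z + 5, y*z - 1/2*z}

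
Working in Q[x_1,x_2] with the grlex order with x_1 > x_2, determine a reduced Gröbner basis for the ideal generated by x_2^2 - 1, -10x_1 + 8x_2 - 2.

G = {x_2^2 - 1, x_1 - 4/5x_2 + 1/5}

f_1 = x_2^2 - 1, LT = x_2^2.
f_2 = -10x_1 + 8x_2 - 2, LT = x_1.

The S-polynomials (S(f_1,f_2)) all reduce to 0 modulo the current basis, so we have a Gröbner basis.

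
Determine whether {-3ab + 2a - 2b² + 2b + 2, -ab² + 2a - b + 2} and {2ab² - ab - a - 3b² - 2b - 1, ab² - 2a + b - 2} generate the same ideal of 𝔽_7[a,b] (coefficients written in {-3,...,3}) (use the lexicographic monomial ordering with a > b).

For a fixed monomial order, each ideal has a unique reduced Gröbner basis; comparing bases decides equality.
Buchberger on the first generating set:
f_1 = -3ab + 2a - 2b² + 2b + 2, LT = ab.
f_2 = -ab² + 2a - b + 2, LT = ab².

S(f_1,f_2): lcm = ab². S = -3ab + 2a + 3b³ - 3b² + 3b + 2.
  reduce S modulo (f_1, f_2):
  remainder 3b³ - b² + b ≠ 0; add g_3 = 3b³ - b² + b to the basis.

S(f_1,g_3): lcm = ab³. S = 2ab² + 2ab + 3b⁴ - 3b³ - 3b².
  reduce S modulo (f_1, f_2, g_3):
  remainder 3a + b² + 3 ≠ 0; add g_4 = 3a + b² + 3 to the basis.

The other S-polynomials (S(f_2,g_3), S(f_1,g_4), S(f_2,g_4), S(g_3,g_4)) all reduce to 0 modulo the current basis, so we have a Gröbner basis.
Inter-reduce: drop elements whose leading term is divisible by another's, tail-reduce, and make monic.
Reduced Gröbner basis: {a - 2b² + 1, b³ + 2b² - 2b}.

Buchberger on the second generating set:
h_1 = 2ab² - ab - a - 3b² - 2b - 1, LT = ab².
h_2 = ab² - 2a + b - 2, LT = ab².

S(h_1,h_2): lcm = ab². S = 3ab - 2a + 2b² - 2b - 2.
  reduce S modulo (h_1, h_2):
  remainder 3ab - 2a + 2b² - 2b - 2 ≠ 0; add k_3 = 3ab - 2a + 2b² - 2b - 2 to the basis.

S(h_1,k_3): lcm = ab². S = -ab + 3a - 3b³ - 2b² + 2b + 3.
  reduce S modulo (h_1, h_2, k_3):
  remainder -3b³ + b² - b ≠ 0; add k_4 = -3b³ + b² - b to the basis.

S(h_1,k_4): lcm = ab³. S = ab² - 2ab + 2b³ - b² + 3b.
  reduce S modulo (h_1, h_2, k_3, k_4):
  remainder 3a + b² + 3 ≠ 0; add k_5 = 3a + b² + 3 to the basis.

The other S-polynomials (S(h_2,k_3), S(h_2,k_4), S(k_3,k_4), S(h_1,k_5), S(h_2,k_5), S(k_3,k_5), S(k_4,k_5)) all reduce to 0 modulo the current basis, so we have a Gröbner basis.
Inter-reduce: drop elements whose leading term is divisible by another's, tail-reduce, and make monic.
Reduced Gröbner basis: {a - 2b² + 1, b³ + 2b² - 2b}.

The two bases agree; hence the ideals are identical.

Yes, the ideals are equal.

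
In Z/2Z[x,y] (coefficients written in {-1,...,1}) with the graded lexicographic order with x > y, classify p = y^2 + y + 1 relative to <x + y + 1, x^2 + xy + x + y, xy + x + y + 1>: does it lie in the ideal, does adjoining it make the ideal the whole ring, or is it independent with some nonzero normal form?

Adjoining y^2 + y + 1 makes the ideal the whole ring: the system is inconsistent.

First compute the reduced Gröbner basis of I by Buchberger's algorithm.
f_1 = x + y + 1, LT = x.
f_2 = x^2 + xy + x + y, LT = x^2.
f_3 = xy + x + y + 1, LT = xy.

S(f_1,f_2): lcm = x^2. S = y.
  leading term y: no divisor's leading term divides it; move y to the remainder.
  remainder y ≠ 0; add h_4 = y to the basis.

The other S-polynomials (S(f_1,f_3), S(f_2,f_3), S(f_1,h_4), S(f_2,h_4), S(f_3,h_4)) all reduce to 0 modulo the current basis, so we have a Gröbner basis.
Inter-reduce: drop elements whose leading term is divisible by another's, tail-reduce, and make monic.
Reduced Gröbner basis: {x + 1, y}.
Label its elements g_1 = x + 1, g_2 = y.

Reduce p = y^2 + y + 1 modulo G:
  leading term y^2: subtract (y)·g_2 from y^2 + y + 1 → y + 1
  leading term y: subtract (1)·g_2 from y + 1 → 1
  leading term 1: no divisor's leading term divides it; move 1 to the remainder.
  normal form = 1.
The normal form is nonzero, so p ∉ I. Since p minus its normal form lies in I, I + (p) = I + (r) where r = 1; decide whether this ideal is the whole ring.
Here r = 1 is a nonzero constant, hence a unit: 1 ∈ I + (p), the Gröbner basis of I + (p) is {1}, and the enlarged system has no common solution — adjoining p is inconsistent.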